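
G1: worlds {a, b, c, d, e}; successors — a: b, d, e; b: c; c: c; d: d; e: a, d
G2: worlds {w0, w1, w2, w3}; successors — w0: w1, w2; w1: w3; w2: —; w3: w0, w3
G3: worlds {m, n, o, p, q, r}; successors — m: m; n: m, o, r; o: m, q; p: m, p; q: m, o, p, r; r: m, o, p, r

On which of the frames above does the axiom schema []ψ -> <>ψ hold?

Frame correspondent (Sahlqvist): forall x exists y Rxy — i.e. seriality.
G1: ✓.
G2: fails — world w2 has no successor.
G3: ✓.
Valid on: G1, G3.

G1, G3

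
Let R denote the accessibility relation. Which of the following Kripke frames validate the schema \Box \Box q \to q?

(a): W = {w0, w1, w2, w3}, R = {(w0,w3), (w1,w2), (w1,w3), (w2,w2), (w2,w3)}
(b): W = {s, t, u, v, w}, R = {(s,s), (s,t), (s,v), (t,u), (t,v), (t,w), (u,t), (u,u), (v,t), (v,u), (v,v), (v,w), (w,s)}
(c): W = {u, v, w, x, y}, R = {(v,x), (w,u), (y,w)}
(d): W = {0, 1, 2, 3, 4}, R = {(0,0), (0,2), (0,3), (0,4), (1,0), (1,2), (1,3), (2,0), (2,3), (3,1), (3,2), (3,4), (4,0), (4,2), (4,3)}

This is the axiom for a generalized confluence (Geach) condition; its first-order frame correspondent is \forall x \exists w (x R^2 w \wedge x = w).
(a): fails — at w0 but no w with w0R²w and w0=w.
(b): fails — at w but no w* with wR²w* and w=w*.
(c): fails — at u but no t with uR²t and u=t.
(d): condition met.

(d)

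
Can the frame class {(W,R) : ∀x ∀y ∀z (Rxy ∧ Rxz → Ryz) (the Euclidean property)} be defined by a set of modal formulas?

Yes — defined by ◇q → □◇q

This is a Sahlqvist condition; the 5 axiom ◇q → □◇q defines it.
Suppose ◇q→□◇q is valid. Take Rxy, Rxz and set V(q)={y}. Then ◇q at x, so □◇q at x, so ◇q at z, so some w with Rzw has q; w=y, i.e. Rzy. By symmetry of the argument, Ryz.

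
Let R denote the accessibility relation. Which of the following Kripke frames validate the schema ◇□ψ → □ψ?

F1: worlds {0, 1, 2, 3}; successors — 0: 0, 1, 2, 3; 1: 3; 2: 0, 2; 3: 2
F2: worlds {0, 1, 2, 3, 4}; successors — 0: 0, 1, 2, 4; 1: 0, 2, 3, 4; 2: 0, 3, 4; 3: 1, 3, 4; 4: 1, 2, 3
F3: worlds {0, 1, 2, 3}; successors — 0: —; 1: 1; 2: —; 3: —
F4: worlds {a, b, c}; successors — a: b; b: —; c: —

This is the axiom for the Euclidean property; its first-order frame correspondent is ∀x ∀y ∀z (Rxy ∧ Rxz → Ryz).
F1: fails — R02 and R01 but not R21.
F2: fails — R02 and R02 but not R22.
F3: holds.
F4: fails — Rab and Rab but not Rbb.
Valid on: F3.

F3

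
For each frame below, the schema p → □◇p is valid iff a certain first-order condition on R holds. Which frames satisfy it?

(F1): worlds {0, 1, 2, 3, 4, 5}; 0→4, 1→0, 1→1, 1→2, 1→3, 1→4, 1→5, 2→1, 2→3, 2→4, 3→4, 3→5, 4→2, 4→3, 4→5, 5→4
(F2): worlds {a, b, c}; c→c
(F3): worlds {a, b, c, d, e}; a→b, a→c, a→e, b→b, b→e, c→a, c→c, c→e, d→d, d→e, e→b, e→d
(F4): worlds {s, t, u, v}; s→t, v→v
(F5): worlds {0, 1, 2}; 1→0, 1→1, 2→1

Frame correspondent (Sahlqvist): ∀x ∀y (Rxy → Ryx) — i.e. symmetry.
(F1): fails — R10 but not R01.
(F2): condition met.
(F3): fails — Rab but not Rba.
(F4): fails — Rst but not Rts.
(F5): fails — R10 but not R01.

(F2)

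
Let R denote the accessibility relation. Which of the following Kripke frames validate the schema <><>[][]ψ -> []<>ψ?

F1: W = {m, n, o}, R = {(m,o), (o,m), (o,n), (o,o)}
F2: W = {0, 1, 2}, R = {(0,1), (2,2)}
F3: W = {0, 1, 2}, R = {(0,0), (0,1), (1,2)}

The schema corresponds to a generalized confluence (Geach) condition: forall x forall y forall z ((x R^2 y & xRz) -> exists w (y R^2 w & zRw)).
F1: fails — mR²n, mRo but no w with nR²w and oRw.
F2: holds.
F3: fails — 0R²1, 0R0 but no w with 1R²w and 0Rw.

F2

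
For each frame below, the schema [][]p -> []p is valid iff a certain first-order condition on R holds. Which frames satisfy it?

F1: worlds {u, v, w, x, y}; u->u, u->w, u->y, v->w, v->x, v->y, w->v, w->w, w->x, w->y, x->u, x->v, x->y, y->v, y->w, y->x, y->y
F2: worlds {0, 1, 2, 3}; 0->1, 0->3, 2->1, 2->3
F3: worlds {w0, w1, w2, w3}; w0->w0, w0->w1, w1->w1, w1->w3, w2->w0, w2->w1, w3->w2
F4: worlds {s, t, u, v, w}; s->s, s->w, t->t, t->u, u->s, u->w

F1, F4

Frame correspondent (Sahlqvist): forall x forall y (Rxy -> exists z (Rxz & Rzy)) — i.e. density.
F1: holds.
F2: fails — R01 but no z with R0z and Rz1.
F3: fails — Rw3w2 but no z with Rw3z and Rzw2.
F4: holds.
Valid on: F1, F4.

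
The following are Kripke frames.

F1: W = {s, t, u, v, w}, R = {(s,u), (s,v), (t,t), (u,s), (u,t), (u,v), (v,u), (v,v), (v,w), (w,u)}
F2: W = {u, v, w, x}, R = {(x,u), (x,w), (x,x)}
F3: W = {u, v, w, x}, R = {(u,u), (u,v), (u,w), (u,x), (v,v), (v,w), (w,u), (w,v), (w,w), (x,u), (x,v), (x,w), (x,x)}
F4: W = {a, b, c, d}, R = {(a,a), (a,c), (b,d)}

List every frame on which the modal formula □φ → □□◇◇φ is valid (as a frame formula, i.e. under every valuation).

The schema corresponds to a generalized confluence (Geach) condition: ∀x ∀z (xR²z → ∃w (xRw ∧ zR²w)).
F1: fails — sR²t but no w* with sRw* and tR²w*.
F2: fails — xR²u but no t with xRt and uR²t.
F3: satisfies the condition.
F4: fails — aR²c but no w with aRw and cR²w.

F3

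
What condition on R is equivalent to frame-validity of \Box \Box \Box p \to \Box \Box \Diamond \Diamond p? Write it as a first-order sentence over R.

This is a Sahlqvist (Geach-type) schema ◇^0□^3p → □^2◇^2p.
First-order correspondent: \forall x \forall z (x R^2 z \to \exists w (x R^3 w \wedge z R^2 w)).

\forall x \forall z (x R^2 z \to \exists w (x R^3 w \wedge z R^2 w))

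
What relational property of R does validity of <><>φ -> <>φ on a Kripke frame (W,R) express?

transitivity: forall x forall y forall z (Rxy & Ryz -> Rxz)

Equivalently (dual form): □φ → □□φ.
Suppose □φ→□□φ is valid. Take Rxy, Ryz and set V(φ)={w : Rxw}. Then □φ at x, so □□φ at x, so □φ at y, so φ at z, i.e. Rxz.
Conversely, any frame satisfying forall x forall y forall z (Rxy & Ryz -> Rxz) validates the schema.
So the correspondent is transitivity.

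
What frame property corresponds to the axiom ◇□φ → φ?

symmetry

This is a form of the B axiom.
Its frame correspondent is symmetry — ∀x ∀y (Rxy → Ryx).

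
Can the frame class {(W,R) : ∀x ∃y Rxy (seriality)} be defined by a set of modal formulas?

The condition is seriality. A defining modal formula is □q → ◇q.
Suppose □q→◇q is valid. At any x set V(q)=W. Then □q at x, so ◇q at x, so x has a successor.

Yes, by □q → ◇q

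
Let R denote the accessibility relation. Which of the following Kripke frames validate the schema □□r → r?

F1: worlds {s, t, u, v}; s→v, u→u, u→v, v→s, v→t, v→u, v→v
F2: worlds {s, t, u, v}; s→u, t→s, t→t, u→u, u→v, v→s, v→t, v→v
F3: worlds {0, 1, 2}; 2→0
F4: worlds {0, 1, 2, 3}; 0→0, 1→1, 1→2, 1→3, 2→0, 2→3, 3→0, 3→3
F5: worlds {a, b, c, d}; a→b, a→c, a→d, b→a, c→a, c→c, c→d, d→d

Frame correspondent (Sahlqvist): ∀x ∃w (xR²w ∧ x = w) — i.e. a generalized confluence (Geach) condition.
F1: fails — at t but no w with tR²w and t=w.
F2: fails — at s but no w with sR²w and s=w.
F3: fails — at 0 but no w with 0R²w and 0=w.
F4: fails — at 2 but no w with 2R²w and 2=w.
F5: ✓.

F5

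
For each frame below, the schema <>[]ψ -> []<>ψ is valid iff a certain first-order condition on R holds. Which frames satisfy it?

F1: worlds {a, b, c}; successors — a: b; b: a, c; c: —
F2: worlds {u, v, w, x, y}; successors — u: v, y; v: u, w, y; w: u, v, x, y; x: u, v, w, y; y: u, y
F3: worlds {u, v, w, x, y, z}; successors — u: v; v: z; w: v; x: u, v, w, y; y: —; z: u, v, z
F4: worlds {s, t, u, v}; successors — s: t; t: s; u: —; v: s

Frame correspondent (Sahlqvist): forall x forall y forall z (Rxy & Rxz -> exists w (Ryw & Rzw)) — i.e. convergence.
F1: fails — Rba and Rbc but a and c have no common successor.
F2: satisfies the condition.
F3: fails — Rxw and Rxy but w and y have no common successor.
F4: satisfies the condition.
Valid on: F2, F4.

F2, F4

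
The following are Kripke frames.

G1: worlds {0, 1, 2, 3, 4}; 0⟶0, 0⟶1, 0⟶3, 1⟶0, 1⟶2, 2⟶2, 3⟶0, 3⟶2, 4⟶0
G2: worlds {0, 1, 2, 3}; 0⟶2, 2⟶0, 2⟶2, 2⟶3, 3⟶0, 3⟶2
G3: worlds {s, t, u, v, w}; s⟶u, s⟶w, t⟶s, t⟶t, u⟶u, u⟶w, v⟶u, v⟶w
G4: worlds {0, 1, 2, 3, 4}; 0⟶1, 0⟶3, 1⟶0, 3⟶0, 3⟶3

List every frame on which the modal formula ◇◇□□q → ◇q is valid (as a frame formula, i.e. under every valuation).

G2

This is the axiom for a generalized confluence (Geach) condition; its first-order frame correspondent is ∀x ∀y (xR²y → ∃w (yR²w ∧ xRw)).
G1: fails — 0R²2 but no w with 2R²w and 0Rw.
G2: satisfies the condition.
G3: fails — sR²w but no w* with wR²w* and sRw*.
G4: fails — 1R²1 but no w with 1R²w and 1Rw.
Valid on: G2.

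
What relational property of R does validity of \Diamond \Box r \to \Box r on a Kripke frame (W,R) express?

This is frame-equivalent to ◇r → □◇r (substitute ¬r for r and contrapose).
Suppose ◇r→□◇r is valid. Take Rxy, Rxz and set V(r)={y}. Then ◇r at x, so □◇r at x, so ◇r at z, so some w with Rzw has r; w=y, i.e. Rzy. By symmetry of the argument, Ryz.
Conversely, on a frame with the Euclidean property the schema holds at every world under every valuation.
Frame condition: \forall x \forall y \forall z (Rxy \wedge Rxz \to Ryz).

The Euclidean property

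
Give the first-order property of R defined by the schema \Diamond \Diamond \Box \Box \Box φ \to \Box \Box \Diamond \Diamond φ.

This is a Sahlqvist (Geach-type) schema ◇^2□^3φ → □^2◇^2φ.
Minimal-valuation argument: fix x; take any y with xR^2y and any z with xR^2z. Set V(φ) to the set of worlds R-reachable from y in exactly 3 steps. Then □^3φ holds at y, so the antecedent holds at x; validity forces ◇^2φ at z, giving a w with zR^2w and yR^3w.
First-order correspondent: \forall x \forall y \forall z ((x R^2 y \wedge x R^2 z) \to \exists w (y R^3 w \wedge z R^2 w)).

\forall x \forall y \forall z ((x R^2 y \wedge x R^2 z) \to \exists w (y R^3 w \wedge z R^2 w))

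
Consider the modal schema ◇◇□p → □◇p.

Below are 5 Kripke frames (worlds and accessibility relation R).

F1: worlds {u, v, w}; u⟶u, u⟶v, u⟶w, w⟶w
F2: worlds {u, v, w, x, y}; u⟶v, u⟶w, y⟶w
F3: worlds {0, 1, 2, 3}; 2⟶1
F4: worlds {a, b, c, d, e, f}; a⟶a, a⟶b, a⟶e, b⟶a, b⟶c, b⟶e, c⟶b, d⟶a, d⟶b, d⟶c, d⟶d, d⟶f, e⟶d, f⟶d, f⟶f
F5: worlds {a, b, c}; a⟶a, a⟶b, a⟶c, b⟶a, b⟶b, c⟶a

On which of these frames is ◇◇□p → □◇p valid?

F2, F3, F5

The schema corresponds to a generalized confluence (Geach) condition: ∀x ∀y ∀z ((xR²y ∧ xRz) → ∃w (yRw ∧ zRw)).
F1: fails — uR²u, uRv but no t with uRt and vRt.
F2: holds.
F3: holds.
F4: fails — aR²a, aRe but no w with aRw and eRw.
F5: holds.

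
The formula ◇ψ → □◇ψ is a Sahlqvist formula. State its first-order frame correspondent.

Suppose ◇ψ→□◇ψ is valid. Take Rxy, Rxz and set V(ψ)={y}. Then ◇ψ at x, so □◇ψ at x, so ◇ψ at z, so some w with Rzw has ψ; w=y, i.e. Rzy. By symmetry of the argument, Ryz.

The Euclidean property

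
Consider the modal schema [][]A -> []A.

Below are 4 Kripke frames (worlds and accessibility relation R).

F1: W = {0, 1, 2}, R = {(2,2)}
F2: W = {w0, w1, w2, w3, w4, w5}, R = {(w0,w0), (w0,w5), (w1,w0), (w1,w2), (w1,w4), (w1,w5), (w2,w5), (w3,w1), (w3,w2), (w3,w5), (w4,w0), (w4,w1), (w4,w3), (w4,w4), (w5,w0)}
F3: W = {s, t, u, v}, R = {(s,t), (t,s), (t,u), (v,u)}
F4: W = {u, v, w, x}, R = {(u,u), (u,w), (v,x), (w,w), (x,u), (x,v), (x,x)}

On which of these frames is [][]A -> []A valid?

This is the axiom for density; its first-order frame correspondent is forall x forall y (Rxy -> exists z (Rxz & Rzy)).
F1: condition met.
F2: fails — Rw1w2 but no z with Rw1z and Rzw2.
F3: fails — Rtu but no z with Rtz and Rzu.
F4: condition met.

F1, F4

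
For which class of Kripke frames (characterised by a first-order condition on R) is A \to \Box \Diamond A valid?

This is the B axiom.
Its frame correspondent is symmetry — \forall x \forall y (Rxy \to Ryx).

Symmetry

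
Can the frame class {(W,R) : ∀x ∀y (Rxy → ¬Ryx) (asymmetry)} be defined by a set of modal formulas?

Modal frame validity is preserved under surjective bounded morphisms.
The 4-cycle (worlds w0,w1,w2,w3 with w0→w1→w2→w3→w0) is asymmetric. Mapping every world to a single reflexive point • is a surjective bounded morphism, and the reflexive point is not asymmetric (R•• but asymmetry requires ¬R••).
So the class is not modally definable.

Not definable by any modal formula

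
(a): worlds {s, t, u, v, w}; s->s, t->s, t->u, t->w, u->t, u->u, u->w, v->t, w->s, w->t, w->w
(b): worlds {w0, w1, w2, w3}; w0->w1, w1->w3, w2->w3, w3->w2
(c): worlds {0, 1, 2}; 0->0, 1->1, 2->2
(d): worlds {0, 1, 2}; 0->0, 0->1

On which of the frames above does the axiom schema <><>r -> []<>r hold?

The schema corresponds to a generalized confluence (Geach) condition: forall x forall y forall z ((x R^2 y & xRz) -> exists w (y = w & zRw)).
(a): fails — tR²s, tRu but no w* with s=w* and uRw*.
(b): holds.
(c): holds.
(d): fails — 0R²0, 0R1 but no w with 0=w and 1Rw.
Valid on: (b), (c).

(b), (c)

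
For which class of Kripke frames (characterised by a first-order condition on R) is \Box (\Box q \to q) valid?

Suppose □(□q→q) is valid. Take Rxy and set V(q)={w : Ryw}. Then at y, □q holds; since □(□q→q) at x, □q→q at y, so q at y, i.e. Ryy.
Conversely, any frame satisfying \forall x \forall y (Rxy \to Ryy) validates the schema.
Frame condition: \forall x \forall y (Rxy \to Ryy).

shift-reflexivity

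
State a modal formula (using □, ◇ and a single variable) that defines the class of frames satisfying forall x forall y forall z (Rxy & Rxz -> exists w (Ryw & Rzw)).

The condition is convergence. The .2 schema ◇□p → □◇p defines it.
Suppose ◇□p→□◇p is valid. Take Rxy, Rxz and set V(p)={w : Ryw}. Then □p at y so ◇□p at x, so □◇p at x, so ◇p at z, giving w with Rzw and Ryw.

◇□p → □◇p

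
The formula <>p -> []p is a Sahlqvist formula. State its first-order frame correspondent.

Partial functionality

Suppose ◇p→□p is valid. Take Rxy, Rxz and set V(p)={y}. Then ◇p at x, so □p at x, so p at z, i.e. z=y.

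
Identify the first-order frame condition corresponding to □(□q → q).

Shift-reflexivity

This schema is the T□ axiom.
Its frame correspondent is shift-reflexivity — ∀x ∀y (Rxy → Ryy).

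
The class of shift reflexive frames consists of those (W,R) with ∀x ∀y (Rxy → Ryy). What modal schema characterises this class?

□(□p → p)

The condition is shift-reflexivity. The T□ schema □(□p → p) defines it.
Suppose □(□p→p) is valid. Take Rxy and set V(p)={w : Ryw}. Then at y, □p holds; since □(□p→p) at x, □p→p at y, so p at y, i.e. Ryy.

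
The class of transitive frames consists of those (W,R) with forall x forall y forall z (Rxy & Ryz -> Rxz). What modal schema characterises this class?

The condition is transitivity. The 4 schema □q → □□q defines it.

□q → □□q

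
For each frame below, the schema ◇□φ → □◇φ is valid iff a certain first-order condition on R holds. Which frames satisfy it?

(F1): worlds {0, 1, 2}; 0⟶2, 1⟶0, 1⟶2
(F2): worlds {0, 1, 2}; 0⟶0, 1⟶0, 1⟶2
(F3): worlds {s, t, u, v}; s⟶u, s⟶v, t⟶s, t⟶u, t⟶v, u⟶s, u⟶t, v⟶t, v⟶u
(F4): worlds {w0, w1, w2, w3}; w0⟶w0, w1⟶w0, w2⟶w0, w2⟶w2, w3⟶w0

This is the axiom for convergence; its first-order frame correspondent is ∀x ∀y ∀z (Rxy ∧ Rxz → ∃w (Ryw ∧ Rzw)).
(F1): fails — R02 and R02 but 2 and 2 have no common successor.
(F2): fails — R10 and R12 but 0 and 2 have no common successor.
(F3): fails — Rts and Rtu but s and u have no common successor.
(F4): ✓.
Valid on: (F4).

(F4)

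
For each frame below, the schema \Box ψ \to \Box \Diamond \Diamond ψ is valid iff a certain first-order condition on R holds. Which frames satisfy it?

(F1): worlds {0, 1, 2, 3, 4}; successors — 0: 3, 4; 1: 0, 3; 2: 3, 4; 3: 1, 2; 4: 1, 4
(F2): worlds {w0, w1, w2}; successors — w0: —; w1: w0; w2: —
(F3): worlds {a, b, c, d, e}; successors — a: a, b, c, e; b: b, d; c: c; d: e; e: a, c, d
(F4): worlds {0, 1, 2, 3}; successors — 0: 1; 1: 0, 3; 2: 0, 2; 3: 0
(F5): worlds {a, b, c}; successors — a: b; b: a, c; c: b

This is the axiom for a generalized confluence (Geach) condition; its first-order frame correspondent is \forall x \forall z (xRz \to \exists w (xRw \wedge z R^2 w)).
(F1): fails — 1R0 but no w with 1Rw and 0R²w.
(F2): fails — w1Rw0 but no w with w1Rw and w0R²w.
(F3): condition met.
(F4): fails — 1R3 but no w with 1Rw and 3R²w.
(F5): condition met.

(F3), (F5)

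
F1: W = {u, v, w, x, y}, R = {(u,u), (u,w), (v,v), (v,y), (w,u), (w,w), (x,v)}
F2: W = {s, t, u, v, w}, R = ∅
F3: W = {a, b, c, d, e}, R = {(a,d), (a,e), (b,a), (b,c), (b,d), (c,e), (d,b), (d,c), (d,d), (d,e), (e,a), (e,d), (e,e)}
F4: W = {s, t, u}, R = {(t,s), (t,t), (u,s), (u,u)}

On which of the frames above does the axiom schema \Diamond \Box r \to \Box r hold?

The schema corresponds to the Euclidean property: \forall x \forall y \forall z (Rxy \wedge Rxz \to Ryz).
F1: fails — Rvy and Rvv but not Ryv.
F2: condition met.
F3: fails — Rbc and Rbc but not Rcc.
F4: fails — Rts and Rtt but not Rst.

F2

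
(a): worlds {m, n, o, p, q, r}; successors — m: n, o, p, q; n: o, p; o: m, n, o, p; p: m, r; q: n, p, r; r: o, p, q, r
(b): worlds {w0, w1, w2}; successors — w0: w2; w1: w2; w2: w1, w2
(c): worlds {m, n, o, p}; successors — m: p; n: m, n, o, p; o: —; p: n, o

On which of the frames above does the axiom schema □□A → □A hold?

(b)

This is the axiom for density; its first-order frame correspondent is ∀x ∀y (Rxy → ∃z (Rxz ∧ Rzy)).
(a): fails — Rpm but no z with Rpz and Rzm.
(b): holds.
(c): fails — Rmp but no z with Rmz and Rzp.
Valid on: (b).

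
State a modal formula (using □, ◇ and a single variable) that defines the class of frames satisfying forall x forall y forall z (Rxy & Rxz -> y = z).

This is partial functionality; the standard corresponding axiom is CD: ◇q → □q.
Suppose ◇q→□q is valid. Take Rxy, Rxz and set V(q)={y}. Then ◇q at x, so □q at x, so q at z, i.e. z=y.

◇q → □q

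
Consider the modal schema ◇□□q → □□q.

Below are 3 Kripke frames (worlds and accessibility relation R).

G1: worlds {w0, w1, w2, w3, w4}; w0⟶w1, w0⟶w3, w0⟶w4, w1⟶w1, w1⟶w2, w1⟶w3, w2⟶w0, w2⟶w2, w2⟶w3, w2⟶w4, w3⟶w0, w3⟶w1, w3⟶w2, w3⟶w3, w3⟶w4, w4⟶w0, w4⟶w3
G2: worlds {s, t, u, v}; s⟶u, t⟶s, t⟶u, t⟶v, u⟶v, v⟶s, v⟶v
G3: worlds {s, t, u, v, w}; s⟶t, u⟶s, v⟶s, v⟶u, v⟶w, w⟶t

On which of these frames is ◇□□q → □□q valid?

G1

This is the axiom for a generalized confluence (Geach) condition; its first-order frame correspondent is ∀x ∀y ∀z ((xRy ∧ xR²z) → ∃w (yR²w ∧ z = w)).
G1: ✓.
G2: fails — tRs, tR²s but no w with sR²w and s=w.
G3: fails — uRs, uR²t but no w* with sR²w* and t=w*.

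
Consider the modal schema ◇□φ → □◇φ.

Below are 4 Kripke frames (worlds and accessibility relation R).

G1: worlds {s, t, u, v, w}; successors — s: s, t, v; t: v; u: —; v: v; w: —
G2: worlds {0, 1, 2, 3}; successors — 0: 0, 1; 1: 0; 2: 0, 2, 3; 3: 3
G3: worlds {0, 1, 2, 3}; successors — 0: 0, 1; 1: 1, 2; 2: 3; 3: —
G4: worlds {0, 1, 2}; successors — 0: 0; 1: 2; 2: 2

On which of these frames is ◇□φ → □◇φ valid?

Frame correspondent (Sahlqvist): ∀x ∀y ∀z (Rxy ∧ Rxz → ∃w (Ryw ∧ Rzw)) — i.e. convergence.
G1: satisfies the condition.
G2: fails — R23 and R20 but 3 and 0 have no common successor.
G3: fails — R12 and R11 but 2 and 1 have no common successor.
G4: satisfies the condition.

G1, G4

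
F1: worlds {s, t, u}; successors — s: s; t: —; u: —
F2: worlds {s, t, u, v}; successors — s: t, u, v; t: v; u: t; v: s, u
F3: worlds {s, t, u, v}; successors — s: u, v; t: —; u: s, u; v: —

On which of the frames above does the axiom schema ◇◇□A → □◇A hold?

Frame correspondent (Sahlqvist): ∀x ∀y ∀z ((xR²y ∧ xRz) → ∃w (yRw ∧ zRw)) — i.e. a generalized confluence (Geach) condition.
F1: ✓.
F2: fails — sR²t, sRu but no w with tRw and uRw.
F3: fails — sR²s, sRv but no w with sRw and vRw.

F1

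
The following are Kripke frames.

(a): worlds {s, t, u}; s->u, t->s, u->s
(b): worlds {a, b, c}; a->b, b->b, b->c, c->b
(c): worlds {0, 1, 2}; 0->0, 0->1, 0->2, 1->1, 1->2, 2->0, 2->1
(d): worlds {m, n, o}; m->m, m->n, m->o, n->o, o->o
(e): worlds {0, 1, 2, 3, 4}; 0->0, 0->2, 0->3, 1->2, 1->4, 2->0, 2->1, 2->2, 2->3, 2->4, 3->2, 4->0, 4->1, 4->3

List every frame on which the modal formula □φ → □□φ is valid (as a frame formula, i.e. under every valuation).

(d)

Frame correspondent (Sahlqvist): ∀x ∀y ∀z (Rxy ∧ Ryz → Rxz) — i.e. transitivity.
(a): fails — Rsu and Rus but not Rss.
(b): fails — Rab and Rbc but not Rac.
(c): fails — R12 and R20 but not R10.
(d): holds.
(e): fails — R32 and R23 but not R33.
Valid on: (d).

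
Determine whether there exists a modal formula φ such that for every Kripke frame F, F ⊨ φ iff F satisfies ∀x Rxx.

The condition is reflexivity. A defining modal formula is □r → r.
Suppose □r→r is valid. At any x set V(r)={w : Rxw}. Then □r holds at x, so r holds at x, i.e. Rxx.

Yes, by □r → r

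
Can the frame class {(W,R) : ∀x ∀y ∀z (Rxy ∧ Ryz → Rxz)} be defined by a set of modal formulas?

Yes — defined by □r → □□r

The condition is transitivity. A defining modal formula is □r → □□r.
Suppose □r→□□r is valid. Take Rxy, Ryz and set V(r)={w : Rxw}. Then □r at x, so □□r at x, so □r at y, so r at z, i.e. Rxz.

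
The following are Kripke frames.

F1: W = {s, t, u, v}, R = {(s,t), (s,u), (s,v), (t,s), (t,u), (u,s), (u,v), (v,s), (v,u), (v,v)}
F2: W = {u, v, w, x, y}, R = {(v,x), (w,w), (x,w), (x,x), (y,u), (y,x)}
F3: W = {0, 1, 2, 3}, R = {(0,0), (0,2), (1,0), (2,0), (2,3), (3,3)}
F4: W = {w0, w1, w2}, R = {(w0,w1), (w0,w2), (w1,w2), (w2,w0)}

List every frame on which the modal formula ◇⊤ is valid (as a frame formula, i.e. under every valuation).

This is the axiom for seriality; its first-order frame correspondent is ∀x ∃y Rxy.
F1: satisfies the condition.
F2: fails — world u has no successor.
F3: satisfies the condition.
F4: satisfies the condition.

F1, F3, F4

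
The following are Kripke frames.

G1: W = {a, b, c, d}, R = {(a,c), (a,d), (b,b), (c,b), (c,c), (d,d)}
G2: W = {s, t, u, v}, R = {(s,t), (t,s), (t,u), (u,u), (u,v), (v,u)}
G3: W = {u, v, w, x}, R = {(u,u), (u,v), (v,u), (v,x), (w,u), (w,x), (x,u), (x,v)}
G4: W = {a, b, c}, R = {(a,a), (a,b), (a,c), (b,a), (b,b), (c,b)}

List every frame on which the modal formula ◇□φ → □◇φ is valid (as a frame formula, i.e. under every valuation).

This is the axiom for convergence; its first-order frame correspondent is ∀x ∀y ∀z (Rxy ∧ Rxz → ∃w (Ryw ∧ Rzw)).
G1: fails — Rac and Rad but c and d have no common successor.
G2: fails — Rts and Rtu but s and u have no common successor.
G3: ✓.
G4: ✓.
Valid on: G3, G4.

G3, G4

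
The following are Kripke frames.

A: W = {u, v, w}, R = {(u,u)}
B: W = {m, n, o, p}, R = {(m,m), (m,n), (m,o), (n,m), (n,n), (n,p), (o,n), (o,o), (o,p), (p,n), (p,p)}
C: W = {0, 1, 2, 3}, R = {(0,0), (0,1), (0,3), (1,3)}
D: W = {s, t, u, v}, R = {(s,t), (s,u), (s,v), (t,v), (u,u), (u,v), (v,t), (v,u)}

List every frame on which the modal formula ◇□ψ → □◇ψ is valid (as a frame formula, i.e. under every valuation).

A, B

Frame correspondent (Sahlqvist): ∀x ∀y ∀z (Rxy ∧ Rxz → ∃w (Ryw ∧ Rzw)) — i.e. convergence.
A: satisfies the condition.
B: satisfies the condition.
C: fails — R00 and R03 but 0 and 3 have no common successor.
D: fails — Rsv and Rst but v and t have no common successor.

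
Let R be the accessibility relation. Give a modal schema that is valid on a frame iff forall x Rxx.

□ψ → ψ

A defining formula is □ψ → ψ (the T axiom).
Suppose □ψ→ψ is valid. At any x set V(ψ)={w : Rxw}. Then □ψ holds at x, so ψ holds at x, i.e. Rxx.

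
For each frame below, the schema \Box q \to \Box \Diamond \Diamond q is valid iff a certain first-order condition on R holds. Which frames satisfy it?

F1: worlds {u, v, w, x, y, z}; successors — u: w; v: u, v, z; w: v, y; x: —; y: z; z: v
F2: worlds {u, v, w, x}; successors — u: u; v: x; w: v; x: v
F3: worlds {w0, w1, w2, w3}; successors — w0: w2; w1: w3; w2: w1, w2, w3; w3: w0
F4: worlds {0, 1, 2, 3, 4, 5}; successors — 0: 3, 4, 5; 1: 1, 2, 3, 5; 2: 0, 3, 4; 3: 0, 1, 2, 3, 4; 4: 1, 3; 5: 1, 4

F2, F4

The schema corresponds to a generalized confluence (Geach) condition: \forall x \forall z (xRz \to \exists w (xRw \wedge z R^2 w)).
F1: fails — uRw but no t with uRt and wR²t.
F2: holds.
F3: fails — w1Rw3 but no w with w1Rw and w3R²w.
F4: holds.
Valid on: F2, F4.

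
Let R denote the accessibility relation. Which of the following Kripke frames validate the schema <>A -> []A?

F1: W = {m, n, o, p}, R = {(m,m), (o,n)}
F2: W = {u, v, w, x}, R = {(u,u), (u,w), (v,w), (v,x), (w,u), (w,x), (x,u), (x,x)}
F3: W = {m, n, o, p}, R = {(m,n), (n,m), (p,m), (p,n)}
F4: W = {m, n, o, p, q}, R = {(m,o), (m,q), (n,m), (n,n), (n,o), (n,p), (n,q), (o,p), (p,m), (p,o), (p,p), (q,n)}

The schema corresponds to partial functionality: forall x forall y forall z (Rxy & Rxz -> y = z).
F1: satisfies the condition.
F2: fails — u sees both u and w.
F3: fails — p sees both m and n.
F4: fails — m sees both o and q.
Valid on: F1.

F1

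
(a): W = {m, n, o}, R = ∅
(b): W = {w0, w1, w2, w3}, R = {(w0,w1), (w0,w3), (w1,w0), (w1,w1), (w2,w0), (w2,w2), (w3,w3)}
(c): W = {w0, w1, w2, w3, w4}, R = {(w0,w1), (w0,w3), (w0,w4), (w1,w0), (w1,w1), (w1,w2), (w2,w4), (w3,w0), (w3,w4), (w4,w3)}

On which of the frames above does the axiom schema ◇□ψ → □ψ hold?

(a)

This is the axiom for a generalized confluence (Geach) condition; its first-order frame correspondent is ∀x ∀y ∀z ((xRy ∧ xRz) → ∃w (yRw ∧ z = w)).
(a): condition met.
(b): fails — w0Rw1, w0Rw3 but no w with w1Rw and w3=w.
(c): fails — w0Rw1, w0Rw3 but no w with w1Rw and w3=w.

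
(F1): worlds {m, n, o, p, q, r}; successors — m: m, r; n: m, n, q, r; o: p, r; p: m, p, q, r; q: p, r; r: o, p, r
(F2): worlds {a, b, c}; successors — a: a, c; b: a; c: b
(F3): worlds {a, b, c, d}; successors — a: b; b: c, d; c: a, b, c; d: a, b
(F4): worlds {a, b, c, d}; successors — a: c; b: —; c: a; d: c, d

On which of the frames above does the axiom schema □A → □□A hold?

This is the axiom for transitivity; its first-order frame correspondent is ∀x ∀y ∀z (Rxy ∧ Ryz → Rxz).
(F1): fails — Rnr and Rrp but not Rnp.
(F2): fails — Rac and Rcb but not Rab.
(F3): fails — Rbc and Rcb but not Rbb.
(F4): fails — Rac and Rca but not Raa.
Valid on no frame.

none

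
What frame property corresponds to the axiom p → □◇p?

Suppose p→□◇p is valid. Take Rxy and set V(p)={x}. Then p at x, so □◇p at x, so ◇p at y, so some z with Ryz has p; z=x, i.e. Ryx.
Conversely, any frame satisfying ∀x ∀y (Rxy → Ryx) validates the schema.
So the correspondent is symmetry.

Symmetry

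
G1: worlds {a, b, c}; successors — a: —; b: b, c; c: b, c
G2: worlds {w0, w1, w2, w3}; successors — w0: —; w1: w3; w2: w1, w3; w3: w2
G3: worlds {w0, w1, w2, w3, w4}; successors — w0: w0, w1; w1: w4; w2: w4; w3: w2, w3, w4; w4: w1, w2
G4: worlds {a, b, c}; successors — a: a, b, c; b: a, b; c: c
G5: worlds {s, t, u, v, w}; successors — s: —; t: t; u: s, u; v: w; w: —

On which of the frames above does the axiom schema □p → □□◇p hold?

Frame correspondent (Sahlqvist): ∀x ∀z (xR²z → ∃w (xRw ∧ zRw)) — i.e. a generalized confluence (Geach) condition.
G1: condition met.
G2: fails — w2R²w3 but no w with w2Rw and w3Rw.
G3: fails — w0R²w1 but no w with w0Rw and w1Rw.
G4: fails — bR²c but no w with bRw and cRw.
G5: fails — uR²s but no w* with uRw* and sRw*.
Valid on: G1.

G1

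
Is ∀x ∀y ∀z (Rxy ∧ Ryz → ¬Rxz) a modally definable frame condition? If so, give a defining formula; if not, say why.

No — not modally definable

Modal frame validity is preserved under surjective bounded morphisms.
The 3-cycle (worlds a,b,c with a→b→c→a) is intransitive. Mapping every world to a single reflexive point • is a surjective bounded morphism; the reflexive point is not intransitive (R••∧R•• but R••).
So no modal formula (or set of formulas) defines exactly the intransitive frames.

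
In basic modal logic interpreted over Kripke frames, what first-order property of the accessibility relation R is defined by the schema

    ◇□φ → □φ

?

Replacing φ by ¬φ and contraposing gives the equivalent schema ◇φ → □◇φ.
Suppose ◇φ→□◇φ is valid. Take Rxy, Rxz and set V(φ)={y}. Then ◇φ at x, so □◇φ at x, so ◇φ at z, so some w with Rzw has φ; w=y, i.e. Rzy. By symmetry of the argument, Ryz.

the Euclidean property: ∀x ∀y ∀z (Rxy ∧ Rxz → Ryz)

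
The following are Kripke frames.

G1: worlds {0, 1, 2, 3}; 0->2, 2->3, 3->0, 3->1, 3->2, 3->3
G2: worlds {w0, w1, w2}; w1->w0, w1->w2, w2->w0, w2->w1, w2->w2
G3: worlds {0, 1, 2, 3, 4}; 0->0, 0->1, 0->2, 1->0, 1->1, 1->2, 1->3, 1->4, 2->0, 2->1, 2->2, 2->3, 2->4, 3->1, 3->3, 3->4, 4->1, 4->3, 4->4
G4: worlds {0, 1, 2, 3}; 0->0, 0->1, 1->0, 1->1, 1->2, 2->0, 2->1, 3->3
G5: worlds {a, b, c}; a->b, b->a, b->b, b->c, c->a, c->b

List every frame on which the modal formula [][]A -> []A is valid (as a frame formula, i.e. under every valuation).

G2, G3, G4, G5

Frame correspondent (Sahlqvist): forall x forall y (Rxy -> exists z (Rxz & Rzy)) — i.e. density.
G1: fails — R02 but no z with R0z and Rz2.
G2: ✓.
G3: ✓.
G4: ✓.
G5: ✓.
Valid on: G2, G3, G4, G5.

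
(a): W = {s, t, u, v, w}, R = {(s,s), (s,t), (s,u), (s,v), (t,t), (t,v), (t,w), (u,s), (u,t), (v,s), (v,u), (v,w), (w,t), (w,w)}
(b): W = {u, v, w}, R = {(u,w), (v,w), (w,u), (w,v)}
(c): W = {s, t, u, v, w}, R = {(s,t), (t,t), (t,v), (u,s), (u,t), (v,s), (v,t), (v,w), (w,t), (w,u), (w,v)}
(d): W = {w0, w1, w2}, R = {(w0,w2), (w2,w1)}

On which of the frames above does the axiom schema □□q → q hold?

The schema corresponds to a generalized confluence (Geach) condition: ∀x ∃w (xR²w ∧ x = w).
(a): ✓.
(b): ✓.
(c): fails — at s but no w* with sR²w* and s=w*.
(d): fails — at w0 but no w with w0R²w and w0=w.

(a), (b)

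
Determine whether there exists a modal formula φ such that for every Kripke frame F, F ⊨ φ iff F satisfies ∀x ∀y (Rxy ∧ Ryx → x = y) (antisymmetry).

No

If a class were modally definable it would be closed under surjective bounded morphisms (Goldblatt–Thomason).
The 6-cycle (worlds a,b,c,d,e,f with a→b→c→d→e→f→a) is antisymmetric. Sending even-indexed worlds to • and odd-indexed worlds to ∘ is a surjective bounded morphism onto the two-world frame with •↔∘, which is not antisymmetric.
So the class is not modally definable.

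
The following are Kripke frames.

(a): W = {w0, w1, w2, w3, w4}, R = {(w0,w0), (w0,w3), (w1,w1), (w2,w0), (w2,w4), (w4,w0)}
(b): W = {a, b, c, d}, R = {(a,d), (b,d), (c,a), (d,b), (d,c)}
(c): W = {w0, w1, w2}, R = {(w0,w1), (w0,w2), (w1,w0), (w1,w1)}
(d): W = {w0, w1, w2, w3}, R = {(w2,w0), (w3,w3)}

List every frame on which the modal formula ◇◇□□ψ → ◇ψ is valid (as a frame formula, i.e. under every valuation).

(d)

This is the axiom for a generalized confluence (Geach) condition; its first-order frame correspondent is ∀x ∀y (xR²y → ∃w (yR²w ∧ xRw)).
(a): fails — w0R²w3 but no w with w3R²w and w0Rw.
(b): fails — aR²b but no w with bR²w and aRw.
(c): fails — w1R²w2 but no w with w2R²w and w1Rw.
(d): holds.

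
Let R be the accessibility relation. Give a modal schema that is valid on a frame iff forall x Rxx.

The condition is reflexivity. The T schema □s → s defines it.

□s → s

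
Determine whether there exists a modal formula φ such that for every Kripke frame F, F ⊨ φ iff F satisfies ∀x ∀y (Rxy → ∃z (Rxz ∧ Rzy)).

Yes, by □□q → □q

This is a Sahlqvist condition; the C4 axiom □□q → □q defines it.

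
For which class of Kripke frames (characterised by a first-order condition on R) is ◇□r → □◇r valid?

Suppose ◇□r→□◇r is valid. Take Rxy, Rxz and set V(r)={w : Ryw}. Then □r at y so ◇□r at x, so □◇r at x, so ◇r at z, giving w with Rzw and Ryw.

convergence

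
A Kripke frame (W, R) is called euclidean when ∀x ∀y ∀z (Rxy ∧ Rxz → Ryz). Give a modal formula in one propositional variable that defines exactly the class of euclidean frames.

A defining formula is ◇s → □◇s (the 5 axiom).
Suppose ◇s→□◇s is valid. Take Rxy, Rxz and set V(s)={y}. Then ◇s at x, so □◇s at x, so ◇s at z, so some w with Rzw has s; w=y, i.e. Rzy. By symmetry of the argument, Ryz.

◇s → □◇s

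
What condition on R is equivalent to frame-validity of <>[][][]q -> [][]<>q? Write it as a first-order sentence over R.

This is a Sahlqvist (Geach-type) schema ◇^1□^3q → □^2◇^1q.
Minimal-valuation argument: fix x; take any y with xR^1y and any z with xR^2z. Set V(q) to the set of worlds R-reachable from y in exactly 3 steps. Then □^3q holds at y, so the antecedent holds at x; validity forces ◇^1q at z, giving a w with zR^1w and yR^3w.
First-order correspondent: forall x forall y forall z ((xRy & x R^2 z) -> exists w (y R^3 w & zRw)).

forall x forall y forall z ((xRy & x R^2 z) -> exists w (y R^3 w & zRw))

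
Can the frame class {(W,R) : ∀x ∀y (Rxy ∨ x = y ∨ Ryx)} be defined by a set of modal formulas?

No

Any modally definable frame class is closed under disjoint unions.
Take 2 disjoint single-world reflexive frames: each is trivially connected, but their disjoint union has 2 worlds with no edge between distinct components, so it is not connected.
So no modal formula (or set of formulas) defines exactly the connected frames.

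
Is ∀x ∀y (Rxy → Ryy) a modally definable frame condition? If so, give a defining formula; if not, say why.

This is a Sahlqvist condition; the T□ axiom □(□q → q) defines it.

Yes, by □(□q → q)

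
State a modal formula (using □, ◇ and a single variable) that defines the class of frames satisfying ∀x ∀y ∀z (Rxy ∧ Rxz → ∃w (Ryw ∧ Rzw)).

◇□r → □◇r

The condition is convergence. The .2 schema ◇□r → □◇r defines it.
Suppose ◇□r→□◇r is valid. Take Rxy, Rxz and set V(r)={w : Ryw}. Then □r at y so ◇□r at x, so □◇r at x, so ◇r at z, giving w with Rzw and Ryw.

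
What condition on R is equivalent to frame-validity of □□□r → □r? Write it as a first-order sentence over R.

∀x ∀z (xRz → ∃w (xR³w ∧ z = w))

This is a Sahlqvist (Geach-type) schema ◇^0□^3r → □^1◇^0r.
Minimal-valuation argument: fix x; take any y with xR^0y and any z with xR^1z. Set V(r) to the set of worlds R-reachable from y in exactly 3 steps. Then □^3r holds at y, so the antecedent holds at x; validity forces ◇^0r at z, giving a w with zR^0w and yR^3w.
First-order correspondent: ∀x ∀z (xRz → ∃w (xR³w ∧ z = w)).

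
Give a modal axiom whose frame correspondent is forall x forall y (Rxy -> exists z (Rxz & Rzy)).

A defining formula is □□p → □p (the C4 axiom).
Suppose □□p→□p is valid. Take Rxy and set V(p)={w : xR²w}. Then □□p at x, so □p at x, so p at y, i.e. ∃z(Rxz∧Rzy).

□□p → □p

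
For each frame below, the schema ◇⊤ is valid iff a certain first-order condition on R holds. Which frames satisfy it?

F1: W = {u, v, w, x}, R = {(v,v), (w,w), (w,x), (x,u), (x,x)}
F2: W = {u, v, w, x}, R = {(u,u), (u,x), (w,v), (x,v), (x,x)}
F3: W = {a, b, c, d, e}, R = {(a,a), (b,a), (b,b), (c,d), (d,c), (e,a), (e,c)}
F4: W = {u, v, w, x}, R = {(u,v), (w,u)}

F3

This is the axiom for seriality; its first-order frame correspondent is ∀x ∃y Rxy.
F1: fails — world u has no successor.
F2: fails — world v has no successor.
F3: satisfies the condition.
F4: fails — world v has no successor.
Valid on: F3.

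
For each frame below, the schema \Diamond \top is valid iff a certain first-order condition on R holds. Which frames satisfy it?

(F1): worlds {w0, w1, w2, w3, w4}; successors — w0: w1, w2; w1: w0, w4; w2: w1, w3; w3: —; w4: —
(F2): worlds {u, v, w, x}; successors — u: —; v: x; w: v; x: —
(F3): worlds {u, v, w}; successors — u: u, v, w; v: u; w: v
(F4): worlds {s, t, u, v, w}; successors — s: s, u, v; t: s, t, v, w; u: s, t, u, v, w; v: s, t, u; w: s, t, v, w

(F3), (F4)

The schema corresponds to seriality: \forall x \exists y Rxy.
(F1): fails — world w3 has no successor.
(F2): fails — world u has no successor.
(F3): ✓.
(F4): ✓.
Valid on: (F3), (F4).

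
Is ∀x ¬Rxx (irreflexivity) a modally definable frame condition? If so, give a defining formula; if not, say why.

If a class were modally definable it would be closed under surjective bounded morphisms (Goldblatt–Thomason).
The 4-cycle (worlds s,t,u,v with s→t→u→v→s) is irreflexive, and the map sending every world to a single reflexive point • is a surjective bounded morphism (forth: every edge maps to (•,•); back: every world has a successor). So any modal formula valid on the 4-cycle is also valid on the reflexive point, which is not irreflexive.
Hence irreflexivity is not modally definable.

No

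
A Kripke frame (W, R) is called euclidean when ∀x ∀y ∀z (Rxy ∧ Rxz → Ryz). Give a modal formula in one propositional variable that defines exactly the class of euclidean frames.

◇ψ → □◇ψ

A defining formula is ◇ψ → □◇ψ (the 5 axiom).
Suppose ◇ψ→□◇ψ is valid. Take Rxy, Rxz and set V(ψ)={y}. Then ◇ψ at x, so □◇ψ at x, so ◇ψ at z, so some w with Rzw has ψ; w=y, i.e. Rzy. By symmetry of the argument, Ryz.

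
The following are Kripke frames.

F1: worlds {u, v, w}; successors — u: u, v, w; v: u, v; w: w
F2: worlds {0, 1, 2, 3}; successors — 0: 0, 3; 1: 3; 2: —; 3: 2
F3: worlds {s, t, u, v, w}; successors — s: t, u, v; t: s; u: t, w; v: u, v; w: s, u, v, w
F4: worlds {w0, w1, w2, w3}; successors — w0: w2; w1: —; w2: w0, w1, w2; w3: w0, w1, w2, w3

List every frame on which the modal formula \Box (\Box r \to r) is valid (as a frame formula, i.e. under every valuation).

F1

The schema corresponds to shift-reflexivity: \forall x \forall y (Rxy \to Ryy).
F1: condition met.
F2: fails — R32 but not R22.
F3: fails — Rut but not Rtt.
F4: fails — Rw3w1 but not Rw1w1.
Valid on: F1.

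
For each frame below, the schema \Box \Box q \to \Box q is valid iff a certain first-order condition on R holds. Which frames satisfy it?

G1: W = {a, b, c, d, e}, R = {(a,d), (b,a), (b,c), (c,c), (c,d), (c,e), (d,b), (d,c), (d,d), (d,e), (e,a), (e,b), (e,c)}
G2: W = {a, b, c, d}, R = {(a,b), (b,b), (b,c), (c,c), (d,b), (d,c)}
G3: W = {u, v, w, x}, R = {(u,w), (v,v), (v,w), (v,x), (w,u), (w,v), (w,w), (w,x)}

The schema corresponds to density: \forall x \forall y (Rxy \to \exists z (Rxz \wedge Rzy)).
G1: fails — Reb but no z with Rez and Rzb.
G2: satisfies the condition.
G3: satisfies the condition.
Valid on: G2, G3.

G2, G3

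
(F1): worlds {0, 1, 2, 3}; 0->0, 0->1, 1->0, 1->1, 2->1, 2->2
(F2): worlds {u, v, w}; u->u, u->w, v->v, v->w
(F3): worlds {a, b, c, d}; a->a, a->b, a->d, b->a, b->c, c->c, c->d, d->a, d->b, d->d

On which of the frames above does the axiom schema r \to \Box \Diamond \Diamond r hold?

(F3)

This is the axiom for a generalized confluence (Geach) condition; its first-order frame correspondent is \forall x \forall z (xRz \to \exists w (x = w \wedge z R^2 w)).
(F1): fails — 2R1 but no w with 2=w and 1R²w.
(F2): fails — uRw but no t with u=t and wR²t.
(F3): satisfies the condition.
Valid on: (F3).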